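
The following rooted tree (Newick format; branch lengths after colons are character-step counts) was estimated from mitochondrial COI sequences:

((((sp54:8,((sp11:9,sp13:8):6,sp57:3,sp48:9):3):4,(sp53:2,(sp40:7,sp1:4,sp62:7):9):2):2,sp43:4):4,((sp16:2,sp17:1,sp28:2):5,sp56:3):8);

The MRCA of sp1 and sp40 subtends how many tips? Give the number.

The MRCA of sp1 and sp40 is the node subtending (sp40,sp1,sp62).
That clade contains 3 terminal taxa: sp1, sp40, sp62.

3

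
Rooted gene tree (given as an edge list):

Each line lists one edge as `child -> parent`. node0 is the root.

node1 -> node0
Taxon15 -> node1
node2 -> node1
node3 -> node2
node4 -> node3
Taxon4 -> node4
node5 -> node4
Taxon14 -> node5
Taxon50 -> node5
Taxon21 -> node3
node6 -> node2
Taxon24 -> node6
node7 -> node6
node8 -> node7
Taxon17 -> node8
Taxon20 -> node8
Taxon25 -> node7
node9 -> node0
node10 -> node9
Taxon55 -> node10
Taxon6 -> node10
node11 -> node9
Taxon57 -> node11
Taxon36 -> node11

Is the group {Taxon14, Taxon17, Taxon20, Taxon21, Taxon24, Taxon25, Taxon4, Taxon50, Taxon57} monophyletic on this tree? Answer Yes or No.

The MRCA of the listed taxa is the root, so the smallest clade containing them is the whole tree.
That clade also contains Taxon15, Taxon36, Taxon55, Taxon6, which are not in the proposed group, so the group is not monophyletic.

No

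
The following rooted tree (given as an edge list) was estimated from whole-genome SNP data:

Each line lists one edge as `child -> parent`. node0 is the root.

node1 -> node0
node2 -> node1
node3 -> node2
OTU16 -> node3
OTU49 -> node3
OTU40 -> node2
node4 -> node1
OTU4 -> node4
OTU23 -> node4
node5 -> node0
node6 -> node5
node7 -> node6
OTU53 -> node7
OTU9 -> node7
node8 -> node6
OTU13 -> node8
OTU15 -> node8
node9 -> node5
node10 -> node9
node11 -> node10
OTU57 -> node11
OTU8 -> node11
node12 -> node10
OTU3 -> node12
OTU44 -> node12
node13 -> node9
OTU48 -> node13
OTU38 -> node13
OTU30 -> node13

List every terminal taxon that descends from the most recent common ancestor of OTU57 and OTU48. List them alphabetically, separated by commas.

OTU3, OTU30, OTU38, OTU44, OTU48, OTU57, OTU8

Tracing OTU57: it sits inside (OTU57,OTU8).
Tracing OTU48: it sits inside (OTU48,OTU38,OTU30).
The smallest clade enclosing both is (((OTU57,OTU8),(OTU3,OTU44)),(OTU48,OTU38,OTU30)); the answer is its 7 terminal taxa in alphabetical order.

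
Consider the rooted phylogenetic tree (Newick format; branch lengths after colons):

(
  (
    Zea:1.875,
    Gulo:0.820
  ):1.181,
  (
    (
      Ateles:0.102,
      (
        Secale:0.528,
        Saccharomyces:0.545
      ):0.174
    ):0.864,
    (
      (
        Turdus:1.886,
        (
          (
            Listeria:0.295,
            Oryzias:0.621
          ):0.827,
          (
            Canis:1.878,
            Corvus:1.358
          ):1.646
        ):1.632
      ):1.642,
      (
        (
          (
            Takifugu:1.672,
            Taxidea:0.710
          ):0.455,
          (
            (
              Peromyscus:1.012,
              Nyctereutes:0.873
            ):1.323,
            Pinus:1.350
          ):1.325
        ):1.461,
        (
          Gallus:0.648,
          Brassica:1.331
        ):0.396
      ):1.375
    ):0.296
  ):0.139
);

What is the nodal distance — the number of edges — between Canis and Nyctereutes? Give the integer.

The MRCA of Canis and Nyctereutes is the node subtending ((Turdus,((Listeria,Oryzias),(Canis,Corvus))),(((Takifugu,Taxidea),((Peromyscus,Nyctereutes),Pinus)),(Gallus,Brassica))).
From Canis up to that node: 4 branches. From Nyctereutes up to the same node: 5 branches. Total: 4 + 5 = 9.

9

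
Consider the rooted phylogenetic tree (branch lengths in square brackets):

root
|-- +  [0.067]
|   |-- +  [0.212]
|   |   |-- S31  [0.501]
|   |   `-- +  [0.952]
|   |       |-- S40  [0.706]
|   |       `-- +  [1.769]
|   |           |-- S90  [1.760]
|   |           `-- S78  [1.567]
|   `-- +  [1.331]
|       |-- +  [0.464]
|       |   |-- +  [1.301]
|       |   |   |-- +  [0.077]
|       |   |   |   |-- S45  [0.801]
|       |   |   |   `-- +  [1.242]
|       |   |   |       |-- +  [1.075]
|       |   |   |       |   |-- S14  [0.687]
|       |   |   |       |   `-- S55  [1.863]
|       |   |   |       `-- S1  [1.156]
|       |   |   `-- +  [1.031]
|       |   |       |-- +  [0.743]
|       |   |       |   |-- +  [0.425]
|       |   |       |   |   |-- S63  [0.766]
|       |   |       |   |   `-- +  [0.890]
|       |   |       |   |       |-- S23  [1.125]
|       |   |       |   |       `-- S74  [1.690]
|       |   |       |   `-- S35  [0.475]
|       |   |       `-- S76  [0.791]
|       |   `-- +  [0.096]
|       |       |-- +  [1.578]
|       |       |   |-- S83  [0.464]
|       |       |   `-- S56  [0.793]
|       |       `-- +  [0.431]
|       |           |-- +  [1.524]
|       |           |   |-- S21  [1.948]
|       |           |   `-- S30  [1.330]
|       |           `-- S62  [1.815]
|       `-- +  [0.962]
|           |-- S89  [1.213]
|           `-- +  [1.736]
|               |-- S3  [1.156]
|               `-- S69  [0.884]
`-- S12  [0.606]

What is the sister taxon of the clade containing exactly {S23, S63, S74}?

The clade containing exactly {S23, S63, S74} attaches to the tree at the node subtending ((S63,(S23,S74)),S35).
The other lineage descending from that same node — the sister group — is the single tip S35.

S35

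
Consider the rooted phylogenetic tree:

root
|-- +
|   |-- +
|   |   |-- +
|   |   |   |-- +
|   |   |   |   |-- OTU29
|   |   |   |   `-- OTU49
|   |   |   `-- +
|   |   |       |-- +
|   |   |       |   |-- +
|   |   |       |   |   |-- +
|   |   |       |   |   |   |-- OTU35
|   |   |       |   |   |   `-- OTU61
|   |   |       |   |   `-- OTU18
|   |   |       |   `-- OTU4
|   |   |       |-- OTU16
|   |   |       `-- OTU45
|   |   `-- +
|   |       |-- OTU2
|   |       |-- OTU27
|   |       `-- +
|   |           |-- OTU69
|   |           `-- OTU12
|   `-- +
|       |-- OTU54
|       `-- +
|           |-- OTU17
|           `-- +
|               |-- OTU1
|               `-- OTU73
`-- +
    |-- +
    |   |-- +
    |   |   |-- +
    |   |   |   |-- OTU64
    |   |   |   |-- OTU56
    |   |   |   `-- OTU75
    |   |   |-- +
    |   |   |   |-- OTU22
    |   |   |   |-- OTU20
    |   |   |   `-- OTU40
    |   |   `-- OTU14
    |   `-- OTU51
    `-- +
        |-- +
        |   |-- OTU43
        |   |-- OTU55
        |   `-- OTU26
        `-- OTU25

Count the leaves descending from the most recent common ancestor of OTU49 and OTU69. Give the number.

The MRCA of OTU49 and OTU69 is the node subtending (((OTU29,OTU49),((((OTU35,OTU61),OTU18),OTU4),OTU16,OTU45)),(OTU2,OTU27,(OTU69,OTU12))).
That clade contains 12 terminal taxa: OTU12, OTU16, OTU18, OTU2, OTU27, OTU29, OTU35, OTU4, OTU45, OTU49, OTU61, OTU69.

12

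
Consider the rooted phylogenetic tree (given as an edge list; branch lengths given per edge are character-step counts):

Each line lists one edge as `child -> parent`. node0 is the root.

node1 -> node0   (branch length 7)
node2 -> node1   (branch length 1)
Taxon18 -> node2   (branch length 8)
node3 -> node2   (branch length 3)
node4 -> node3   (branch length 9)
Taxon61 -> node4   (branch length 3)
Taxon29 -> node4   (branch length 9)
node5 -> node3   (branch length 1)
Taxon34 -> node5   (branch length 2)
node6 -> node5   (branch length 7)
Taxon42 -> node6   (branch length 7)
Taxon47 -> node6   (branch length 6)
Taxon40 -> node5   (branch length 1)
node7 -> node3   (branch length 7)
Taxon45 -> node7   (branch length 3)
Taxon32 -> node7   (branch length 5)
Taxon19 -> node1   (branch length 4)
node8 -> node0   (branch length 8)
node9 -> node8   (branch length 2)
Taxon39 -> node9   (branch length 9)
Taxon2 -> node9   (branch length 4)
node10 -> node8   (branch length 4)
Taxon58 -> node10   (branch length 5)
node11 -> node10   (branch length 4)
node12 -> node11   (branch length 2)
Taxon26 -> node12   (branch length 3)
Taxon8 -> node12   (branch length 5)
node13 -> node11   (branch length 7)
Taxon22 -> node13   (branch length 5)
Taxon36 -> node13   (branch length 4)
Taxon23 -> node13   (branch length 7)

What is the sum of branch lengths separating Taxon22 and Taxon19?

39

The path runs Taxon22 → … → MRCA → … → Taxon19; the MRCA is the root of the tree.
Branch lengths along that path: 5 + 7 + 4 + 4 + 8 + 7 + 4 = 39.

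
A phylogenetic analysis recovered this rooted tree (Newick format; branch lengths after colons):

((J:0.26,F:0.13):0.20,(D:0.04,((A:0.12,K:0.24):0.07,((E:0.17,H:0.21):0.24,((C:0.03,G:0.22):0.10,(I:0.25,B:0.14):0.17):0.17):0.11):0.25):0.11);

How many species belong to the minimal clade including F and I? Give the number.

The MRCA of F and I is the root, so the clade is the entire tree.
That clade contains 11 terminal taxa: A, B, C, D, E, F, G, H, I, J, K.

11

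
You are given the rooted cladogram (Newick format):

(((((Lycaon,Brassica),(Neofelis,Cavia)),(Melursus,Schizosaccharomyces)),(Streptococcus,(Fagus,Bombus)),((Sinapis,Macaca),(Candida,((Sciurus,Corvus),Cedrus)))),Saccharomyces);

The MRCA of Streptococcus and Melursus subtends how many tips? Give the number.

15

The MRCA of Streptococcus and Melursus is the node subtending ((((Lycaon,Brassica),(Neofelis,Cavia)),(Melursus,Schizosaccharomyces)),(Streptococcus,(Fagus,Bombus)),((Sinapis,Macaca),(Candida,((Sciurus,Corvus),Cedrus)))).
That clade contains 15 terminal taxa: Bombus, Brassica, Candida, Cavia, Cedrus, Corvus, Fagus, Lycaon, Macaca, Melursus, Neofelis, Schizosaccharomyces, Sciurus, Sinapis, Streptococcus.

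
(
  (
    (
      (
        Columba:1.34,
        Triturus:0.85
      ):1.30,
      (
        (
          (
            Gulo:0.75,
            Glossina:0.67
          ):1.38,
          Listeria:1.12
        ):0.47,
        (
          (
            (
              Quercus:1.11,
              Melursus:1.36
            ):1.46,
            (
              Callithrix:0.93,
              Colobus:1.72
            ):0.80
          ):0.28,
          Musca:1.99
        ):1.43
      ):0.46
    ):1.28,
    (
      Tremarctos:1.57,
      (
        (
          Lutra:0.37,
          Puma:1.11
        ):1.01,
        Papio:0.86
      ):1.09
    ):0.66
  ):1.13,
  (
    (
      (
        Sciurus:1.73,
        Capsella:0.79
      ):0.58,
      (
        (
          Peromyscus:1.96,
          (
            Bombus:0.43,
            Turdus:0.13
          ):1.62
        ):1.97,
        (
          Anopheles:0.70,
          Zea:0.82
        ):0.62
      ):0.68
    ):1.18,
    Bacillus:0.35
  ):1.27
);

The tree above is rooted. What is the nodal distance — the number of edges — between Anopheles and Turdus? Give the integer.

The MRCA of Anopheles and Turdus is the node subtending ((Peromyscus,(Bombus,Turdus)),(Anopheles,Zea)).
From Anopheles up to that node: 2 branches. From Turdus up to the same node: 3 branches. Total: 2 + 3 = 5.

5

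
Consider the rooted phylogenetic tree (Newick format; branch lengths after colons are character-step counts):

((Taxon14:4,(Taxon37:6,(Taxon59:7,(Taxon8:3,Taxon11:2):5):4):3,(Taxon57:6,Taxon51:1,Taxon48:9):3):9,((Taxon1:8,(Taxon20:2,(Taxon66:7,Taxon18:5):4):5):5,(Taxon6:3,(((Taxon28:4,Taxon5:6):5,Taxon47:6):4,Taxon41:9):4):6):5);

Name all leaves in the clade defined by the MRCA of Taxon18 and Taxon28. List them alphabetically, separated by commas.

Taxon1, Taxon18, Taxon20, Taxon28, Taxon41, Taxon47, Taxon5, Taxon6, Taxon66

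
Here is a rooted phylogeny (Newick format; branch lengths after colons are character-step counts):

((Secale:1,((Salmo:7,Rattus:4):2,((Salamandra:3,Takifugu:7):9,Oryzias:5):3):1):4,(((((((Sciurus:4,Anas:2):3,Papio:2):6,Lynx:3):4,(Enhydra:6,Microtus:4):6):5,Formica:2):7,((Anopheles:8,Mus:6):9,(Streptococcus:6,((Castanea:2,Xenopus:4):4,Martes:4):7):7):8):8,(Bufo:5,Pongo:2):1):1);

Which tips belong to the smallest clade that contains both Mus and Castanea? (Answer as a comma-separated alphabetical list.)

Anopheles, Castanea, Martes, Mus, Streptococcus, Xenopus

Tracing Mus: it sits inside (Anopheles,Mus).
Tracing Castanea: it sits inside (Castanea,Xenopus).
The smallest clade enclosing both is ((Anopheles,Mus),(Streptococcus,((Castanea,Xenopus),Martes))); the answer is its 6 terminal taxa in alphabetical order.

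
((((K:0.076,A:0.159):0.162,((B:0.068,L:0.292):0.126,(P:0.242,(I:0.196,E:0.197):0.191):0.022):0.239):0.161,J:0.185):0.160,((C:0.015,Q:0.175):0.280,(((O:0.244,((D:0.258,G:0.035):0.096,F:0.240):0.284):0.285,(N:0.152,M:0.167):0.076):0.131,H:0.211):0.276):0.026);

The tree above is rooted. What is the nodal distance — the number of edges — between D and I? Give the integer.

The MRCA of D and I is the root of the tree.
From D up to that node: 7 branches. From I up to the same node: 6 branches. Total: 7 + 6 = 13.

13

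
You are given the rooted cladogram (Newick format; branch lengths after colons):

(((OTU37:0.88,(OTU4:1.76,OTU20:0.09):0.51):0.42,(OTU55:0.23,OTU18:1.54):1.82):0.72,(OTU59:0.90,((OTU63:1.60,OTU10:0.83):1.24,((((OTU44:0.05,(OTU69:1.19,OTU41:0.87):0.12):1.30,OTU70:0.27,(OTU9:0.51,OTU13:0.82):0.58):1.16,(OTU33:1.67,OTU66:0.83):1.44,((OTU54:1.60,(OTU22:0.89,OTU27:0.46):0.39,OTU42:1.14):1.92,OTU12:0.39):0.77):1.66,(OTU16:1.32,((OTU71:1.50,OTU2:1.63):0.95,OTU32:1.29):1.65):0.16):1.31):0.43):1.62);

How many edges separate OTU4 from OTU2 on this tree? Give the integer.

11

The MRCA of OTU4 and OTU2 is the root of the tree.
From OTU4 up to that node: 4 branches. From OTU2 up to the same node: 7 branches. Total: 4 + 7 = 11.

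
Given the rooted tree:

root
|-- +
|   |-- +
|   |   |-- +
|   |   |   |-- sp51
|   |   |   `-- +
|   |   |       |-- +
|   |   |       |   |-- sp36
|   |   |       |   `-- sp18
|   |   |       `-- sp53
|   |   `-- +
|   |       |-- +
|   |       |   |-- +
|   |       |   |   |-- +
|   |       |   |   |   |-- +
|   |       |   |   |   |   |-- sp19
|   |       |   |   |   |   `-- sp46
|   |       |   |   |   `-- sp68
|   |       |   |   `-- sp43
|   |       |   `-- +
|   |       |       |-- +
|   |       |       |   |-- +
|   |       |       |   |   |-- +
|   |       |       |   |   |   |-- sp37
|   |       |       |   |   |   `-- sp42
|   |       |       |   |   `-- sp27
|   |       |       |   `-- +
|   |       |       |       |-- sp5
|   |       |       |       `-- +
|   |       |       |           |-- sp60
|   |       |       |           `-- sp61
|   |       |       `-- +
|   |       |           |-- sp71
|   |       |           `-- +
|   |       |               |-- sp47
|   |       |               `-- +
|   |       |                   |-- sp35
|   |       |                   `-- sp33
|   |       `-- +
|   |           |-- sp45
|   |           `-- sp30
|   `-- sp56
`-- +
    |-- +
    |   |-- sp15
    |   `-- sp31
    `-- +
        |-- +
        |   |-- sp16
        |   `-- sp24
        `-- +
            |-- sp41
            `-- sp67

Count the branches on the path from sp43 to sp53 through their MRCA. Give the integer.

7

The MRCA of sp43 and sp53 is the node subtending ((sp51,((sp36,sp18),sp53)),(((((sp19,sp46),sp68),sp43),((((sp37,sp42),sp27),(sp5,(sp60,sp61))),(sp71,(sp47,(sp35,sp33))))),(sp45,sp30))).
From sp43 up to that node: 4 branches. From sp53 up to the same node: 3 branches. Total: 4 + 3 = 7.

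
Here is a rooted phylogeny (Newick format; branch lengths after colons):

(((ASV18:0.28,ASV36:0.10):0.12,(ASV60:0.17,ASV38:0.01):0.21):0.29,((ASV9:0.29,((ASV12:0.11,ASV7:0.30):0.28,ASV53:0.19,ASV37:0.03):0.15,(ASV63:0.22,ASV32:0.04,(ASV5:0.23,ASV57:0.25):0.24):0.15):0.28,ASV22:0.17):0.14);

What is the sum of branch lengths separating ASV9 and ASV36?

1.22

The path runs ASV9 → … → MRCA → … → ASV36; the MRCA is the root of the tree.
Branch lengths along that path: 0.29 + 0.28 + 0.14 + 0.29 + 0.12 + 0.10 = 1.22.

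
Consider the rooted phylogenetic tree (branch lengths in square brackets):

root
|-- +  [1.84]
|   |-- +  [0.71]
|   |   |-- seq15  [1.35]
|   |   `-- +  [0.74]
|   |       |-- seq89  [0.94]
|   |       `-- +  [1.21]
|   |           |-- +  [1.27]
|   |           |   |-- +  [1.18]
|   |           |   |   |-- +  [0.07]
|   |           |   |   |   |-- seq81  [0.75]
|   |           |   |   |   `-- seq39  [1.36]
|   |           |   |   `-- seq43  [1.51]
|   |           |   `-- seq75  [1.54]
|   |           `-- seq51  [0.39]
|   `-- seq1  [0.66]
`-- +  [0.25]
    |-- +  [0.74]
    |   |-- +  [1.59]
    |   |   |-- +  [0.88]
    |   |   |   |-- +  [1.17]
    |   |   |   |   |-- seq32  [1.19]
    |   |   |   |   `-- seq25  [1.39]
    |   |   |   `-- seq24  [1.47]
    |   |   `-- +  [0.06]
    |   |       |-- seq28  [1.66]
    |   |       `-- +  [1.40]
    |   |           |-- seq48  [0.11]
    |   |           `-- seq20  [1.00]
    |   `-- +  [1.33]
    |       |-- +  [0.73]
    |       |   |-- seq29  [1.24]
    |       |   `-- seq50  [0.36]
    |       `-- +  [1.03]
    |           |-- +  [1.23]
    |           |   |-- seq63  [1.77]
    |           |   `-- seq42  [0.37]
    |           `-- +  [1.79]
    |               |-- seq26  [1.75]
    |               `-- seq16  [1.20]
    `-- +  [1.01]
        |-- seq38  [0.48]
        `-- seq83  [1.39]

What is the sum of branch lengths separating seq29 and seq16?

5.99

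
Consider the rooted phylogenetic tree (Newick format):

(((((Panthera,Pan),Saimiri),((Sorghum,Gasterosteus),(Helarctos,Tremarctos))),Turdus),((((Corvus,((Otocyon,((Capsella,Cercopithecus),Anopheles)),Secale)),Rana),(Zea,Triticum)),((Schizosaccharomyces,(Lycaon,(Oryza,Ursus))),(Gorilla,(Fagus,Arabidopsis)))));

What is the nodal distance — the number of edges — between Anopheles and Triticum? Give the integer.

The MRCA of Anopheles and Triticum is the node subtending (((Corvus,((Otocyon,((Capsella,Cercopithecus),Anopheles)),Secale)),Rana),(Zea,Triticum)).
From Anopheles up to that node: 6 branches. From Triticum up to the same node: 2 branches. Total: 6 + 2 = 8.

8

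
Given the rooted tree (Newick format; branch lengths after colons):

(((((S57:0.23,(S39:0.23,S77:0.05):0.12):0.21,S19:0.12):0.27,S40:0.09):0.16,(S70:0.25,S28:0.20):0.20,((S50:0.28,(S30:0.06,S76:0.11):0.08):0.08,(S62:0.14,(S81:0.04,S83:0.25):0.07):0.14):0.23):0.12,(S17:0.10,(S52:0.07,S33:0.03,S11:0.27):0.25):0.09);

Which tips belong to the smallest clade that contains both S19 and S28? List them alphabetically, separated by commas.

S19, S28, S30, S39, S40, S50, S57, S62, S70, S76, S77, S81, S83

Tracing S19: it sits inside ((S57,(S39,S77)),S19).
Tracing S28: it sits inside (S70,S28).
The smallest clade enclosing both is ((((S57,(S39,S77)),S19),S40),(S70,S28),((S50,(S30,S76)),(S62,(S81,S83)))); the answer is its 13 terminal taxa in alphabetical order.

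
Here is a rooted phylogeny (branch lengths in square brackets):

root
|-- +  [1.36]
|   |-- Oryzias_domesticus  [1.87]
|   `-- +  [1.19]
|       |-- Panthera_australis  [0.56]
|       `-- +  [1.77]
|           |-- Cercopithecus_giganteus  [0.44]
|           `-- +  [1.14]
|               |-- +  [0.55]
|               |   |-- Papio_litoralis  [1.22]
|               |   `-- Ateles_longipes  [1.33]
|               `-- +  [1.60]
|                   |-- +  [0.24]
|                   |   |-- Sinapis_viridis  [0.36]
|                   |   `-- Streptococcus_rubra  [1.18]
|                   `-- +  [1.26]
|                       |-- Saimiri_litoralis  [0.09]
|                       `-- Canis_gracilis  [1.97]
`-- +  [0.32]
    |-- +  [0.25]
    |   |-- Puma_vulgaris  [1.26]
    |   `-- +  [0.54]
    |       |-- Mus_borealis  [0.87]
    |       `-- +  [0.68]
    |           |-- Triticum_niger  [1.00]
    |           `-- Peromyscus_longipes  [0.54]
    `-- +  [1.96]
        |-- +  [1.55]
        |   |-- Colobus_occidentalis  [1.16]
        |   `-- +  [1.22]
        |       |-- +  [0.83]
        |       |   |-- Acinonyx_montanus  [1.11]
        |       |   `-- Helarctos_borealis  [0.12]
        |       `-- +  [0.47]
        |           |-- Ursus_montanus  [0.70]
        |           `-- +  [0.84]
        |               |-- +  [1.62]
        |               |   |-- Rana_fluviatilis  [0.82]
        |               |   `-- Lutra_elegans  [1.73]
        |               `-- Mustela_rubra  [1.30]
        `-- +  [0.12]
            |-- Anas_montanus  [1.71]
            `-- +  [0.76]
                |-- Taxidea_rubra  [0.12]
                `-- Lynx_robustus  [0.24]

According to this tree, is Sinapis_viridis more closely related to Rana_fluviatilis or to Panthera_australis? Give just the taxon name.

Panthera_australis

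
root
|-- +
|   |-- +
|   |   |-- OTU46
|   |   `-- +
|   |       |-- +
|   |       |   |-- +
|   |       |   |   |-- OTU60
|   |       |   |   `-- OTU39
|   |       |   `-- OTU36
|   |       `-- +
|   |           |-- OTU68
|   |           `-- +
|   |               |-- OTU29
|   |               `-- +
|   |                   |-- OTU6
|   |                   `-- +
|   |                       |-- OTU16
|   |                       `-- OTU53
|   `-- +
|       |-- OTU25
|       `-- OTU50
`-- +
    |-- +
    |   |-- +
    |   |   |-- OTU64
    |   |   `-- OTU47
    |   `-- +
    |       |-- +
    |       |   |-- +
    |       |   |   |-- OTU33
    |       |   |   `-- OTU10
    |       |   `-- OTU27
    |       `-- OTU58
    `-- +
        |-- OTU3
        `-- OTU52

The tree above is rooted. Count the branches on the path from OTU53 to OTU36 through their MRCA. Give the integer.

7

The MRCA of OTU53 and OTU36 is the node subtending (((OTU60,OTU39),OTU36),(OTU68,(OTU29,(OTU6,(OTU16,OTU53))))).
From OTU53 up to that node: 5 branches. From OTU36 up to the same node: 2 branches. Total: 5 + 2 = 7.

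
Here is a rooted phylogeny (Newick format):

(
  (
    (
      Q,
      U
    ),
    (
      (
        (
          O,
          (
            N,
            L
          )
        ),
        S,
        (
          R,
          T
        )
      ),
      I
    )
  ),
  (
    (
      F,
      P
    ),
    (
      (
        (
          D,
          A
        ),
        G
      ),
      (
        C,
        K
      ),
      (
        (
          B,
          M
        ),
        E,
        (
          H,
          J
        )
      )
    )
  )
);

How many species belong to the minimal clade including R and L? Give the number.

The MRCA of R and L is the node subtending ((O,(N,L)),S,(R,T)).
That clade contains 6 terminal taxa: L, N, O, R, S, T.

6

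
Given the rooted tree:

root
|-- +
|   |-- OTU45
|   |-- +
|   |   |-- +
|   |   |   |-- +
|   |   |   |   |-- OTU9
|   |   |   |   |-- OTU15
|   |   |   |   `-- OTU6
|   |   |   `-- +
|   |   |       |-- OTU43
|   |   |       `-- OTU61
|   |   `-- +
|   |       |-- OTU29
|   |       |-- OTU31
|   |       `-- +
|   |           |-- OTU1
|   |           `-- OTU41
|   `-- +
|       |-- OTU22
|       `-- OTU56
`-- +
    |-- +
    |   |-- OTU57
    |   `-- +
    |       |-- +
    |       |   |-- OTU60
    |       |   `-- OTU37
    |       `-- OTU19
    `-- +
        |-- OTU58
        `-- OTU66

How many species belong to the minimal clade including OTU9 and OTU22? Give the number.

The MRCA of OTU9 and OTU22 is the node subtending (OTU45,(((OTU9,OTU15,OTU6),(OTU43,OTU61)),(OTU29,OTU31,(OTU1,OTU41))),(OTU22,OTU56)).
That clade contains 12 terminal taxa: OTU1, OTU15, OTU22, OTU29, OTU31, OTU41, OTU43, OTU45, OTU56, OTU6, OTU61, OTU9.

12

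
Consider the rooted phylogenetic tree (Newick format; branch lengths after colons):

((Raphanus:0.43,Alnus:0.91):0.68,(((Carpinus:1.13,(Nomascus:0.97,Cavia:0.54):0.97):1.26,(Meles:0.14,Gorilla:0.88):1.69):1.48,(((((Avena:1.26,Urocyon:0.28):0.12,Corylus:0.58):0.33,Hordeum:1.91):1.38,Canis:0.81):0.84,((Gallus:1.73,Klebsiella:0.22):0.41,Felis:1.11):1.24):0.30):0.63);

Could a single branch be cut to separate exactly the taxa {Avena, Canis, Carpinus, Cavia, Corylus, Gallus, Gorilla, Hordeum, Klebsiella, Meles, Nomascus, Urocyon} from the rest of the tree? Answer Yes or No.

The MRCA of the listed taxa subtends (((Carpinus,(Nomascus,Cavia)),(Meles,Gorilla)),(((((Avena,Urocyon),Corylus),Hordeum),Canis),((Gallus,Klebsiella),Felis))).
That clade also contains Felis, which is not in the proposed group, so the group is not monophyletic.

No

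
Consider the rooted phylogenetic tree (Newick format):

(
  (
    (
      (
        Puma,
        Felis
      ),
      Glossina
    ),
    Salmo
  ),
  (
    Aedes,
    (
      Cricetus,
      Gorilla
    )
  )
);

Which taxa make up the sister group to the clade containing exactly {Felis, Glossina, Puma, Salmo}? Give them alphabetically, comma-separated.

The clade containing exactly {Felis, Glossina, Puma, Salmo} attaches directly to the root of the tree.
The other lineage descending from that same node — the sister group — is (Aedes,(Cricetus,Gorilla)); its 3 tips in alphabetical order are the answer.

Aedes, Cricetus, Gorilla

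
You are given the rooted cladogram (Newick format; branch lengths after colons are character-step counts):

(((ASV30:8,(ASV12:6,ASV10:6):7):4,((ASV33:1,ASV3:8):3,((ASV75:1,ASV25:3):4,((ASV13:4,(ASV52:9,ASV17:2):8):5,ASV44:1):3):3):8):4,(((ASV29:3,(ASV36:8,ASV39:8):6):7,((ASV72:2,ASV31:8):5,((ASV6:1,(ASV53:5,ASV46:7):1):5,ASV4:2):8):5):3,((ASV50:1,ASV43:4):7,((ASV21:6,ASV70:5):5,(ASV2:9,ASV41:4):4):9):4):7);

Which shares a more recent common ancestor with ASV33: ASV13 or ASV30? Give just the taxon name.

ASV13

The MRCA of ASV33 and ASV13 subtends ((ASV33,ASV3),((ASV75,ASV25),((ASV13,(ASV52,ASV17)),ASV44))) (8 taxa).
The MRCA of ASV33 and ASV30 subtends ((ASV30,(ASV12,ASV10)),((ASV33,ASV3),((ASV75,ASV25),((ASV13,(ASV52,ASV17)),ASV44)))) (11 taxa).
The first is nested inside the second, so ASV33 shares a more recent common ancestor with ASV13.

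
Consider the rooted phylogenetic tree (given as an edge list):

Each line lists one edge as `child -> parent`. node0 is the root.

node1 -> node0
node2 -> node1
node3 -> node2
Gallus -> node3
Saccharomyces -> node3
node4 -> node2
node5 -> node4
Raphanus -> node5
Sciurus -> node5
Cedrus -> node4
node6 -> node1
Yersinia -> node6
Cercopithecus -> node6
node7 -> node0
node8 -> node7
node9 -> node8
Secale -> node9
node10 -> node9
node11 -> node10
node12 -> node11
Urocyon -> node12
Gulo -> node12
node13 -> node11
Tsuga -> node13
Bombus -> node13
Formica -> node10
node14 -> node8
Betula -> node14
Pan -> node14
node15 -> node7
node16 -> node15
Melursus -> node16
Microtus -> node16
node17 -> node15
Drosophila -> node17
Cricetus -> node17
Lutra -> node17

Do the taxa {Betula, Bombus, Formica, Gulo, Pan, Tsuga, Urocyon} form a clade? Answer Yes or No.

No

The MRCA of the listed taxa subtends ((Secale,(((Urocyon,Gulo),(Tsuga,Bombus)),Formica)),(Betula,Pan)).
That clade also contains Secale, which is not in the proposed group, so the group is not monophyletic.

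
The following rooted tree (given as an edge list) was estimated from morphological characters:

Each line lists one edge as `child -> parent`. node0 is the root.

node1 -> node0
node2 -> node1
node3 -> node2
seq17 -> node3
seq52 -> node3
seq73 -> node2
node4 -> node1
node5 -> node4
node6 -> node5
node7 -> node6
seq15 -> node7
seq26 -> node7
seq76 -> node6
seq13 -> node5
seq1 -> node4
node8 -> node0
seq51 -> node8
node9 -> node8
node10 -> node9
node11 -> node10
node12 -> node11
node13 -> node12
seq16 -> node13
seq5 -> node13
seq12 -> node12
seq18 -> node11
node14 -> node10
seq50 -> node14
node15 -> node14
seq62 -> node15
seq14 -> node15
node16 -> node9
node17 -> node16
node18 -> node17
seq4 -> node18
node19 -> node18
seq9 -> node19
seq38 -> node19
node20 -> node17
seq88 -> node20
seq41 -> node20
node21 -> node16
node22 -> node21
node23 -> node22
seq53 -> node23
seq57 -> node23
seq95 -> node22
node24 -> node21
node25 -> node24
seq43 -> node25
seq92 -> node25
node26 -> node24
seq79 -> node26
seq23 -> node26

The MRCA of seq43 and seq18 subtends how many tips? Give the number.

The MRCA of seq43 and seq18 is the node subtending (((((seq16,seq5),seq12),seq18),(seq50,(seq62,seq14))),(((seq4,(seq9,seq38)),(seq88,seq41)),(((seq53,seq57),seq95),((seq43,seq92),(seq79,seq23))))).
That clade contains 19 terminal taxa: seq12, seq14, seq16, seq18, seq23, seq38, seq4, seq41, seq43, seq5, seq50, seq53, seq57, seq62, seq79, seq88, seq9, seq92, seq95.

19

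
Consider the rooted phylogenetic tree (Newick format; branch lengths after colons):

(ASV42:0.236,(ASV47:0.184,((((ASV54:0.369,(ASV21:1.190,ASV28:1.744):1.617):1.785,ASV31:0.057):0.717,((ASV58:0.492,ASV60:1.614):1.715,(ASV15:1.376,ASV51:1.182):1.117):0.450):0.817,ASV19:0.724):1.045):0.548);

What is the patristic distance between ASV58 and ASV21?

7.966

The path runs ASV58 → … → MRCA → … → ASV21; the MRCA is the node subtending (((ASV54,(ASV21,ASV28)),ASV31),((ASV58,ASV60),(ASV15,ASV51))).
Branch lengths along that path: 0.492 + 1.715 + 0.450 + 0.717 + 1.785 + 1.617 + 1.190 = 7.966.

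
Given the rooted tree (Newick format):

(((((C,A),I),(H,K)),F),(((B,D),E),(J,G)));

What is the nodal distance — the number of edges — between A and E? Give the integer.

The MRCA of A and E is the root of the tree.
From A up to that node: 5 branches. From E up to the same node: 3 branches. Total: 5 + 3 = 8.

8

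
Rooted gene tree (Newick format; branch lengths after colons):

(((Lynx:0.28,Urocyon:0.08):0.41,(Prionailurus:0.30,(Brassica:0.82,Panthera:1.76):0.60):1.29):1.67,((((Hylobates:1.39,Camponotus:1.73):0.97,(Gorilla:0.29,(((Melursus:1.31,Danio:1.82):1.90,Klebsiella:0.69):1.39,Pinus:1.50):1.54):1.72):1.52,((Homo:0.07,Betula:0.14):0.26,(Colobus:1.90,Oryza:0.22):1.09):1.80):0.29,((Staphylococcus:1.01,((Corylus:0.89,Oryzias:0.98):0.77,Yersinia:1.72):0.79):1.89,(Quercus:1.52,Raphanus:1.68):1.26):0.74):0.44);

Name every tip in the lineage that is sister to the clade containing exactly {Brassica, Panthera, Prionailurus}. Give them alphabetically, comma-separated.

Lynx, Urocyon

The clade containing exactly {Brassica, Panthera, Prionailurus} attaches to the tree at the node subtending ((Lynx,Urocyon),(Prionailurus,(Brassica,Panthera))).
The other lineage descending from that same node — the sister group — is (Lynx,Urocyon); its 2 tips in alphabetical order are the answer.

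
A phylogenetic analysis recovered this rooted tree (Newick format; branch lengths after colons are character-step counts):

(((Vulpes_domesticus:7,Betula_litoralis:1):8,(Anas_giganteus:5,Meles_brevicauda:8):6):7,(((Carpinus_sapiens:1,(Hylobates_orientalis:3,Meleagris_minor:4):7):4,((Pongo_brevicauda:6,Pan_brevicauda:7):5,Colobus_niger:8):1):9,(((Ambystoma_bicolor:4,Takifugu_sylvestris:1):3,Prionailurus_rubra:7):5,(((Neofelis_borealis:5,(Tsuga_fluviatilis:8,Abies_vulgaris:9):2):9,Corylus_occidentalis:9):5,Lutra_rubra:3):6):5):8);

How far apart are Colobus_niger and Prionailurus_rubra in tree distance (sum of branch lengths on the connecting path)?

The path runs Colobus_niger → … → MRCA → … → Prionailurus_rubra; the MRCA is the node subtending (((Carpinus_sapiens,(Hylobates_orientalis,Meleagris_minor)),((Pongo_brevicauda,Pan_brevicauda),Colobus_niger)),(((Ambystoma_bicolor,Takifugu_sylvestris),Prionailurus_rubra),(((Neofelis_borealis,(Tsuga_fluviatilis,Abies_vulgaris)),Corylus_occidentalis),Lutra_rubra))).
Branch lengths along that path: 8 + 1 + 9 + 5 + 5 + 7 = 35.

35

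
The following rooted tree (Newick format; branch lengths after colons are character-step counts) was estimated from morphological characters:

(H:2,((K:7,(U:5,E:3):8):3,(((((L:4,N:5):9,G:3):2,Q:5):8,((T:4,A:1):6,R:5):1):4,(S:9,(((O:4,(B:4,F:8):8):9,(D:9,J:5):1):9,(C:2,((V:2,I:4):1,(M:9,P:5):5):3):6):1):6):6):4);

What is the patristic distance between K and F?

The path runs K → … → MRCA → … → F; the MRCA is the node subtending ((K,(U,E)),(((((L,N),G),Q),((T,A),R)),(S,(((O,(B,F)),(D,J)),(C,((V,I),(M,P))))))).
Branch lengths along that path: 7 + 3 + 6 + 6 + 1 + 9 + 9 + 8 + 8 = 57.

57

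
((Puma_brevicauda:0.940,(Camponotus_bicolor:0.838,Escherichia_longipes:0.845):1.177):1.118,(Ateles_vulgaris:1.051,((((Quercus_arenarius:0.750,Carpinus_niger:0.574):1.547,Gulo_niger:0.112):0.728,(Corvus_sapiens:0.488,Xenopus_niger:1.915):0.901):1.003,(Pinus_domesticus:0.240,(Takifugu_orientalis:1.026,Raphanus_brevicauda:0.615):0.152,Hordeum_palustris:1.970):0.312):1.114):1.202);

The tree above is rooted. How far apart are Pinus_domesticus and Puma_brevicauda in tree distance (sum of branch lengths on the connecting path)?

4.926

The path runs Pinus_domesticus → … → MRCA → … → Puma_brevicauda; the MRCA is the root of the tree.
Branch lengths along that path: 0.240 + 0.312 + 1.114 + 1.202 + 1.118 + 0.940 = 4.926.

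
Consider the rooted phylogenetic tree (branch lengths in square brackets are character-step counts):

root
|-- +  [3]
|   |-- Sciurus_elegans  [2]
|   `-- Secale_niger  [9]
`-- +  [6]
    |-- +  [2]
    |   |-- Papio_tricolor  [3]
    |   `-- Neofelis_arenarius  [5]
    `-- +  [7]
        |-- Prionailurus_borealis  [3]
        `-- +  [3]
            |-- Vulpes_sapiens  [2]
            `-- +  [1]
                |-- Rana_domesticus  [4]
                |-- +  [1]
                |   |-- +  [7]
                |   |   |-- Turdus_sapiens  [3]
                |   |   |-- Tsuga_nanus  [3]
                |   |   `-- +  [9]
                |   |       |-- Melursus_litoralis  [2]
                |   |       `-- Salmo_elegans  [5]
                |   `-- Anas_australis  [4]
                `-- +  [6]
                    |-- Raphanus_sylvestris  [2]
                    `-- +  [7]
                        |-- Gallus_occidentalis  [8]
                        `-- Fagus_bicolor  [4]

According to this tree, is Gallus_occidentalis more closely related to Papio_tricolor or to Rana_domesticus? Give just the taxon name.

Rana_domesticus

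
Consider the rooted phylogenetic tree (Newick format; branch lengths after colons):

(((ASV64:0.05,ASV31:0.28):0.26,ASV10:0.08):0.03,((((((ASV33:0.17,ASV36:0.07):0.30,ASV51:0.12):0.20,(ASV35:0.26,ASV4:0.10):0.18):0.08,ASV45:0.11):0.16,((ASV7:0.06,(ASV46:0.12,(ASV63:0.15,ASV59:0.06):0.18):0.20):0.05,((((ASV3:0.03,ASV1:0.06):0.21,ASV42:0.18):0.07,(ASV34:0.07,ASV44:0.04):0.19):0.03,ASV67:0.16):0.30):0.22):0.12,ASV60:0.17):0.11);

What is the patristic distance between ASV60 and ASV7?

The path runs ASV60 → … → MRCA → … → ASV7; the MRCA is the node subtending ((((((ASV33,ASV36),ASV51),(ASV35,ASV4)),ASV45),((ASV7,(ASV46,(ASV63,ASV59))),((((ASV3,ASV1),ASV42),(ASV34,ASV44)),ASV67))),ASV60).
Branch lengths along that path: 0.17 + 0.12 + 0.22 + 0.05 + 0.06 = 0.62.

0.62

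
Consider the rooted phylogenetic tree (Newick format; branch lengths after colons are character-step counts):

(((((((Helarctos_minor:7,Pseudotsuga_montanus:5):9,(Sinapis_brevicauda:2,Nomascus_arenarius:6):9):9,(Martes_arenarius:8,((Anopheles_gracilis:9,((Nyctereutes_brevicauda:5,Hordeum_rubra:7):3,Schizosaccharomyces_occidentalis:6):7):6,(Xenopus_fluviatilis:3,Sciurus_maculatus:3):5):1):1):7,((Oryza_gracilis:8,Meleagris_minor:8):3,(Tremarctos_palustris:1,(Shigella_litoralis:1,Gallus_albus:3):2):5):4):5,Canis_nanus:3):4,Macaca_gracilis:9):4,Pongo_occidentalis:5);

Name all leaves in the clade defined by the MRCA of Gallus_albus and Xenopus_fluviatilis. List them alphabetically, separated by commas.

Tracing Gallus_albus: it sits inside (Shigella_litoralis,Gallus_albus).
Tracing Xenopus_fluviatilis: it sits inside (Xenopus_fluviatilis,Sciurus_maculatus).
The smallest clade enclosing both is ((((Helarctos_minor,Pseudotsuga_montanus),(Sinapis_brevicauda,Nomascus_arenarius)),(Martes_arenarius,((Anopheles_gracilis,((Nyctereutes_brevicauda,Hordeum_rubra),Schizosaccharomyces_occidentalis)),(Xenopus_fluviatilis,Sciurus_maculatus)))),((Oryza_gracilis,Meleagris_minor),(Tremarctos_palustris,(Shigella_litoralis,Gallus_albus)))); the answer is its 16 terminal taxa in alphabetical order.

Anopheles_gracilis, Gallus_albus, Helarctos_minor, Hordeum_rubra, Martes_arenarius, Meleagris_minor, Nomascus_arenarius, Nyctereutes_brevicauda, Oryza_gracilis, Pseudotsuga_montanus, Schizosaccharomyces_occidentalis, Sciurus_maculatus, Shigella_litoralis, Sinapis_brevicauda, Tremarctos_palustris, Xenopus_fluviatilis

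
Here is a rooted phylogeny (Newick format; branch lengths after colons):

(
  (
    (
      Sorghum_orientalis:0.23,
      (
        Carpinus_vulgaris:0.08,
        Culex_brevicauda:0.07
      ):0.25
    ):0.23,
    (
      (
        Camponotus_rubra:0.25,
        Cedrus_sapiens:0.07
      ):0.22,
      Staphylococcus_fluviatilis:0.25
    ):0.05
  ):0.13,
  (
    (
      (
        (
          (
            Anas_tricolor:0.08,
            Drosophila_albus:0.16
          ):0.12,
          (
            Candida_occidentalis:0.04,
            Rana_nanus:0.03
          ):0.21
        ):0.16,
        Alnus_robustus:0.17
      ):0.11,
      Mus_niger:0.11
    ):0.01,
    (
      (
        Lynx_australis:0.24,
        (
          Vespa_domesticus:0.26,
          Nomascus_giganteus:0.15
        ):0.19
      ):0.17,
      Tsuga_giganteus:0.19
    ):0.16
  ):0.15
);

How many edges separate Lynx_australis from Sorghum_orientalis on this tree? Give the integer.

7

The MRCA of Lynx_australis and Sorghum_orientalis is the root of the tree.
From Lynx_australis up to that node: 4 branches. From Sorghum_orientalis up to the same node: 3 branches. Total: 4 + 3 = 7.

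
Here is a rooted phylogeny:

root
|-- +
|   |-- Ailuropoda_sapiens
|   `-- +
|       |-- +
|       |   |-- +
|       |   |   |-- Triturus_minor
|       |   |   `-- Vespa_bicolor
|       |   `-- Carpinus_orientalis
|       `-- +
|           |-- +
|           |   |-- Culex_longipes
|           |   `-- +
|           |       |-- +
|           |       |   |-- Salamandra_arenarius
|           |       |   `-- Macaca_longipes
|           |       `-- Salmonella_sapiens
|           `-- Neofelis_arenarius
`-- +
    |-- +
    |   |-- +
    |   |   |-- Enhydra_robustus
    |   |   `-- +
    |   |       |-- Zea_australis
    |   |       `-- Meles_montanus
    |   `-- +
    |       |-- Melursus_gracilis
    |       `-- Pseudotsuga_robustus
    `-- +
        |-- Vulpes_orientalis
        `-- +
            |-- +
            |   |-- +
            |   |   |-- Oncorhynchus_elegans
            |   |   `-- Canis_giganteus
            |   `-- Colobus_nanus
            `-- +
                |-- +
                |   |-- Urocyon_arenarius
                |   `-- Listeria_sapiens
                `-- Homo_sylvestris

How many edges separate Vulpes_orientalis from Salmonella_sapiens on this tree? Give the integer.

The MRCA of Vulpes_orientalis and Salmonella_sapiens is the root of the tree.
From Vulpes_orientalis up to that node: 3 branches. From Salmonella_sapiens up to the same node: 6 branches. Total: 3 + 6 = 9.

9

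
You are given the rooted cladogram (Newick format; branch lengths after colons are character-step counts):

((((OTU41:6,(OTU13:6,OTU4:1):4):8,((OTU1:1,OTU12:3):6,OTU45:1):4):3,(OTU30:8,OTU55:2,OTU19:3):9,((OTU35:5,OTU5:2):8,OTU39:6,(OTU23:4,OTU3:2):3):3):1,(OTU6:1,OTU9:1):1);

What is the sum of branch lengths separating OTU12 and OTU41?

27

The path runs OTU12 → … → MRCA → … → OTU41; the MRCA is the node subtending ((OTU41,(OTU13,OTU4)),((OTU1,OTU12),OTU45)).
Branch lengths along that path: 3 + 6 + 4 + 8 + 6 = 27.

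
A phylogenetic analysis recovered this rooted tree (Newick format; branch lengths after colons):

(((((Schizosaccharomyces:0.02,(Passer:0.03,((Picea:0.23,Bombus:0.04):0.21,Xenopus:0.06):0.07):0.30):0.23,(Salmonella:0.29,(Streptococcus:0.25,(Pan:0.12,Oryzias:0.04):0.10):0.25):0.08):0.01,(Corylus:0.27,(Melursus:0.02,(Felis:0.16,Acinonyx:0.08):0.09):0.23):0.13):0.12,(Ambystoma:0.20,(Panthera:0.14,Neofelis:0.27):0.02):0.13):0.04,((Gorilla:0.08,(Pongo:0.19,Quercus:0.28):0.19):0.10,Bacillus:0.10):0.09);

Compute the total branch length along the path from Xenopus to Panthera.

The path runs Xenopus → … → MRCA → … → Panthera; the MRCA is the node subtending ((((Schizosaccharomyces,(Passer,((Picea,Bombus),Xenopus))),(Salmonella,(Streptococcus,(Pan,Oryzias)))),(Corylus,(Melursus,(Felis,Acinonyx)))),(Ambystoma,(Panthera,Neofelis))).
Branch lengths along that path: 0.06 + 0.07 + 0.30 + 0.23 + 0.01 + 0.12 + 0.13 + 0.02 + 0.14 = 1.08.

1.08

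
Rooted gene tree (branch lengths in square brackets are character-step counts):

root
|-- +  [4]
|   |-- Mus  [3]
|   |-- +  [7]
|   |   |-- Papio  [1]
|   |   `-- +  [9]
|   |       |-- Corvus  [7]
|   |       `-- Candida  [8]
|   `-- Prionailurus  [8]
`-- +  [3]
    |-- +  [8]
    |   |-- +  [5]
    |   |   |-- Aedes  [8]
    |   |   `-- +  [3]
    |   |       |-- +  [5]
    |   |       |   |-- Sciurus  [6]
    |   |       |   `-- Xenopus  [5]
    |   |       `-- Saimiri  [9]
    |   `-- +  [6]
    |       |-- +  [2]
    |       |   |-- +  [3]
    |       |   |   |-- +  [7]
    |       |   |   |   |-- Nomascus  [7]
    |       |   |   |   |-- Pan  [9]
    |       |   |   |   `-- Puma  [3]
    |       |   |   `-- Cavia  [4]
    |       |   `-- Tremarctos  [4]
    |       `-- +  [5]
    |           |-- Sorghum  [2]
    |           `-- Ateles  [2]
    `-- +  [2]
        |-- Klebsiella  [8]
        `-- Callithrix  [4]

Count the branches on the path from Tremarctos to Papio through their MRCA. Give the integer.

The MRCA of Tremarctos and Papio is the root of the tree.
From Tremarctos up to that node: 5 branches. From Papio up to the same node: 3 branches. Total: 5 + 3 = 8.

8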